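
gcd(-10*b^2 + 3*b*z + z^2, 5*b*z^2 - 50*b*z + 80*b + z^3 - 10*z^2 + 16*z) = 5*b + z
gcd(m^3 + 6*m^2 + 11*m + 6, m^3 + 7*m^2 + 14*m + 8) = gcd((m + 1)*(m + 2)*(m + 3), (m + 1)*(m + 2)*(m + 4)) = m^2 + 3*m + 2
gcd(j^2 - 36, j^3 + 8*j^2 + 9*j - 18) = j + 6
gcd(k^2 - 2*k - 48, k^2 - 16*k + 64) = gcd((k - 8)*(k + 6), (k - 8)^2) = k - 8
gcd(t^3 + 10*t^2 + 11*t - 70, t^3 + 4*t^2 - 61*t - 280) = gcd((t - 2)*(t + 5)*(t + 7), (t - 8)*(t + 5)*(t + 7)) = t^2 + 12*t + 35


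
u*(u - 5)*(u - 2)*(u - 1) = u^4 - 8*u^3 + 17*u^2 - 10*u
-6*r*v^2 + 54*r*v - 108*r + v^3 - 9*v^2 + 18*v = (-6*r + v)*(v - 6)*(v - 3)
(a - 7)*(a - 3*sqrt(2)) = a^2 - 7*a - 3*sqrt(2)*a + 21*sqrt(2)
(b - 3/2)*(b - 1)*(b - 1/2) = b^3 - 3*b^2 + 11*b/4 - 3/4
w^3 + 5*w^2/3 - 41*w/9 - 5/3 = (w - 5/3)*(w + 1/3)*(w + 3)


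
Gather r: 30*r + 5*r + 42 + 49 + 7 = 35*r + 98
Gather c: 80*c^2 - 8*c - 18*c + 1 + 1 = 80*c^2 - 26*c + 2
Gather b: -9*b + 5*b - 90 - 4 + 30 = -4*b - 64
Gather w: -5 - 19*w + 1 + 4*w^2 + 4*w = 4*w^2 - 15*w - 4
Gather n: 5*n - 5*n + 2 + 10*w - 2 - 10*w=0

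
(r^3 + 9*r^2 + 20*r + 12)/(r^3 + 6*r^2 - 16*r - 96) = (r^2 + 3*r + 2)/(r^2 - 16)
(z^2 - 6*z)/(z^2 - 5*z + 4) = z*(z - 6)/(z^2 - 5*z + 4)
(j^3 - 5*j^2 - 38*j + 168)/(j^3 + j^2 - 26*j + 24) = (j - 7)/(j - 1)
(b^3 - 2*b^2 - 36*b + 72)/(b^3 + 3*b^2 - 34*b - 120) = (b^2 + 4*b - 12)/(b^2 + 9*b + 20)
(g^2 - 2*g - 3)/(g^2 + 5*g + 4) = (g - 3)/(g + 4)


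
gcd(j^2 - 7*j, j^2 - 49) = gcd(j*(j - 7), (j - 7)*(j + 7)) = j - 7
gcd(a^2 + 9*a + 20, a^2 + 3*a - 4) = a + 4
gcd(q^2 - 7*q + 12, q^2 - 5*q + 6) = q - 3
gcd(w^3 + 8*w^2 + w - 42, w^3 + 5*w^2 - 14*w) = w^2 + 5*w - 14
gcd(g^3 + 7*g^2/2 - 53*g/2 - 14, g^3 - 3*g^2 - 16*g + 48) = g - 4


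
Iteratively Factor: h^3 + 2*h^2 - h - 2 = (h + 2)*(h^2 - 1) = (h - 1)*(h + 2)*(h + 1)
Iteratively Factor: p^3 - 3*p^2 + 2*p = (p)*(p^2 - 3*p + 2) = p*(p - 1)*(p - 2)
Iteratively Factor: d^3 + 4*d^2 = (d)*(d^2 + 4*d) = d^2*(d + 4)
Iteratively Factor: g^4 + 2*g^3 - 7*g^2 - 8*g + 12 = (g - 2)*(g^3 + 4*g^2 + g - 6) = (g - 2)*(g - 1)*(g^2 + 5*g + 6) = (g - 2)*(g - 1)*(g + 3)*(g + 2)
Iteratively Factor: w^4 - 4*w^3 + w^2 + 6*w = (w + 1)*(w^3 - 5*w^2 + 6*w) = (w - 2)*(w + 1)*(w^2 - 3*w) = (w - 3)*(w - 2)*(w + 1)*(w)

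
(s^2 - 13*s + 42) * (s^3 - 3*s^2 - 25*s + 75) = s^5 - 16*s^4 + 56*s^3 + 274*s^2 - 2025*s + 3150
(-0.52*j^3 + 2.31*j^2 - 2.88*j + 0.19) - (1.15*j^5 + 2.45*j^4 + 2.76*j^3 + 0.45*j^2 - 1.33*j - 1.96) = -1.15*j^5 - 2.45*j^4 - 3.28*j^3 + 1.86*j^2 - 1.55*j + 2.15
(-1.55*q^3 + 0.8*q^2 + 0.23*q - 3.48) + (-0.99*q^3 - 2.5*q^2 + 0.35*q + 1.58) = -2.54*q^3 - 1.7*q^2 + 0.58*q - 1.9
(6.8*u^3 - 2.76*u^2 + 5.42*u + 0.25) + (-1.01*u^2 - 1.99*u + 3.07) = 6.8*u^3 - 3.77*u^2 + 3.43*u + 3.32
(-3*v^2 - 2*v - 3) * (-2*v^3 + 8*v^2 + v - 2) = 6*v^5 - 20*v^4 - 13*v^3 - 20*v^2 + v + 6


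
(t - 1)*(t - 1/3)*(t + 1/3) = t^3 - t^2 - t/9 + 1/9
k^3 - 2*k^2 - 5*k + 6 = (k - 3)*(k - 1)*(k + 2)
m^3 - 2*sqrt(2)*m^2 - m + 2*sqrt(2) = (m - 1)*(m + 1)*(m - 2*sqrt(2))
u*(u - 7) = u^2 - 7*u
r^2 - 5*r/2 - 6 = (r - 4)*(r + 3/2)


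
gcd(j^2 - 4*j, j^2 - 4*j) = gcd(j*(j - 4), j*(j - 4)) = j^2 - 4*j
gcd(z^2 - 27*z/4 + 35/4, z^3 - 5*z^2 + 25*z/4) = 1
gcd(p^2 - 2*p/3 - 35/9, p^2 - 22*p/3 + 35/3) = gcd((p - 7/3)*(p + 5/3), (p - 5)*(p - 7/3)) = p - 7/3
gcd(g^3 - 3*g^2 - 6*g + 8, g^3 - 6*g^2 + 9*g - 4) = g^2 - 5*g + 4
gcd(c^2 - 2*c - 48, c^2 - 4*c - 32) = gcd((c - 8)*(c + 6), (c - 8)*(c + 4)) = c - 8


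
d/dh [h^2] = 2*h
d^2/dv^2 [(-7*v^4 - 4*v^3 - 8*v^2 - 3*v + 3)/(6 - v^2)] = 2*(7*v^6 - 126*v^4 + 27*v^3 + 1647*v^2 + 486*v + 270)/(v^6 - 18*v^4 + 108*v^2 - 216)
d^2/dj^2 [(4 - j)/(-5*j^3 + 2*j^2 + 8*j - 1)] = 2*((j - 4)*(-15*j^2 + 4*j + 8)^2 + (-15*j^2 + 4*j - (j - 4)*(15*j - 2) + 8)*(5*j^3 - 2*j^2 - 8*j + 1))/(5*j^3 - 2*j^2 - 8*j + 1)^3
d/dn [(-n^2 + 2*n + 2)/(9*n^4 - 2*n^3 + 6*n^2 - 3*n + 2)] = (18*n^5 - 56*n^4 - 64*n^3 + 3*n^2 - 28*n + 10)/(81*n^8 - 36*n^7 + 112*n^6 - 78*n^5 + 84*n^4 - 44*n^3 + 33*n^2 - 12*n + 4)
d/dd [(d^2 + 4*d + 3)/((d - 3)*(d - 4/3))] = 3*(-25*d^2 + 6*d + 87)/(9*d^4 - 78*d^3 + 241*d^2 - 312*d + 144)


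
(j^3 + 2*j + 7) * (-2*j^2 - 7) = -2*j^5 - 11*j^3 - 14*j^2 - 14*j - 49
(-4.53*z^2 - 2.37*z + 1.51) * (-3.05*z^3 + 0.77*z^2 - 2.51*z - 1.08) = 13.8165*z^5 + 3.7404*z^4 + 4.9399*z^3 + 12.0038*z^2 - 1.2305*z - 1.6308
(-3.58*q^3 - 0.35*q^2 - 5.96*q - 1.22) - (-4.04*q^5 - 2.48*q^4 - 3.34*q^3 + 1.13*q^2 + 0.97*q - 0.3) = 4.04*q^5 + 2.48*q^4 - 0.24*q^3 - 1.48*q^2 - 6.93*q - 0.92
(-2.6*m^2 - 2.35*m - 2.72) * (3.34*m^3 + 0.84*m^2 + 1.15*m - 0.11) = -8.684*m^5 - 10.033*m^4 - 14.0488*m^3 - 4.7013*m^2 - 2.8695*m + 0.2992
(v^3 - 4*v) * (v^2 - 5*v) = v^5 - 5*v^4 - 4*v^3 + 20*v^2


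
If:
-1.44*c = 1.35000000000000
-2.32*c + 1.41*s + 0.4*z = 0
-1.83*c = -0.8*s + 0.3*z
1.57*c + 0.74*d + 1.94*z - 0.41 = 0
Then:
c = -0.94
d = 0.15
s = -1.80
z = 0.91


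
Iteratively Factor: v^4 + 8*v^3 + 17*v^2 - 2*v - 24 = (v + 2)*(v^3 + 6*v^2 + 5*v - 12) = (v + 2)*(v + 3)*(v^2 + 3*v - 4) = (v - 1)*(v + 2)*(v + 3)*(v + 4)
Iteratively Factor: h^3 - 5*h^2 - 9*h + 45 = (h + 3)*(h^2 - 8*h + 15) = (h - 5)*(h + 3)*(h - 3)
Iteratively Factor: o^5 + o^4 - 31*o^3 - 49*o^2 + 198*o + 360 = (o + 2)*(o^4 - o^3 - 29*o^2 + 9*o + 180) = (o - 3)*(o + 2)*(o^3 + 2*o^2 - 23*o - 60) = (o - 5)*(o - 3)*(o + 2)*(o^2 + 7*o + 12) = (o - 5)*(o - 3)*(o + 2)*(o + 4)*(o + 3)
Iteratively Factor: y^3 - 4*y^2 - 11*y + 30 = (y - 5)*(y^2 + y - 6) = (y - 5)*(y - 2)*(y + 3)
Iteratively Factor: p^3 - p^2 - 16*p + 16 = (p + 4)*(p^2 - 5*p + 4) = (p - 1)*(p + 4)*(p - 4)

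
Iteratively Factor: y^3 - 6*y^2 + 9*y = (y)*(y^2 - 6*y + 9) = y*(y - 3)*(y - 3)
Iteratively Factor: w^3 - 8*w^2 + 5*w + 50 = (w + 2)*(w^2 - 10*w + 25) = (w - 5)*(w + 2)*(w - 5)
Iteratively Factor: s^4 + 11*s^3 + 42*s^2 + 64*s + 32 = (s + 1)*(s^3 + 10*s^2 + 32*s + 32) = (s + 1)*(s + 4)*(s^2 + 6*s + 8) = (s + 1)*(s + 2)*(s + 4)*(s + 4)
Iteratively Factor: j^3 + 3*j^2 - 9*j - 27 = (j + 3)*(j^2 - 9) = (j + 3)^2*(j - 3)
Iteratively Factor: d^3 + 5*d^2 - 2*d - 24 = (d - 2)*(d^2 + 7*d + 12) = (d - 2)*(d + 4)*(d + 3)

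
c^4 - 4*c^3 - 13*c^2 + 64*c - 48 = (c - 4)*(c - 3)*(c - 1)*(c + 4)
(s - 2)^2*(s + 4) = s^3 - 12*s + 16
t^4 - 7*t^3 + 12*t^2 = t^2*(t - 4)*(t - 3)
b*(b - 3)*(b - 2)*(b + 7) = b^4 + 2*b^3 - 29*b^2 + 42*b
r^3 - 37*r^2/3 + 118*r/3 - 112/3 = (r - 8)*(r - 7/3)*(r - 2)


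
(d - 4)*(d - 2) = d^2 - 6*d + 8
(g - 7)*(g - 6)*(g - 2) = g^3 - 15*g^2 + 68*g - 84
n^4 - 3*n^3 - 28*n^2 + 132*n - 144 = (n - 4)*(n - 3)*(n - 2)*(n + 6)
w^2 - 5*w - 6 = (w - 6)*(w + 1)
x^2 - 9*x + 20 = (x - 5)*(x - 4)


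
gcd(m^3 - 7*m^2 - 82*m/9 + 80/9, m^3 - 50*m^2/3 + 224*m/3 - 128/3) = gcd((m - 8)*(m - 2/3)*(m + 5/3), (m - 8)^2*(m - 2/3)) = m^2 - 26*m/3 + 16/3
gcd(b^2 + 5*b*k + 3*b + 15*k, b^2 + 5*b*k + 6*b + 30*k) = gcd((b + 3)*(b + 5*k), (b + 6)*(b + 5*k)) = b + 5*k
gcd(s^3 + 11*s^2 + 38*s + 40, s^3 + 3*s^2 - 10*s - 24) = s^2 + 6*s + 8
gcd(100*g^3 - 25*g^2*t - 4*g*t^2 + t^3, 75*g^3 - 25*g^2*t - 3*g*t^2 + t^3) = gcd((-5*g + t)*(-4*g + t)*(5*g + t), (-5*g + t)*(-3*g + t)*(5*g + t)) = -25*g^2 + t^2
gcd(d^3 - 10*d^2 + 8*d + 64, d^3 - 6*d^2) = 1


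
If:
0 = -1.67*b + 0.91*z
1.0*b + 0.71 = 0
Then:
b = -0.71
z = -1.30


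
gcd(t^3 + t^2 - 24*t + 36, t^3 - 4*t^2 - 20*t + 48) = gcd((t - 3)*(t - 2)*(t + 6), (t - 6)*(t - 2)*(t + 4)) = t - 2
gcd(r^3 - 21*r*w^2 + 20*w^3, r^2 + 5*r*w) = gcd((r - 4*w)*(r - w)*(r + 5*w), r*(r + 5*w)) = r + 5*w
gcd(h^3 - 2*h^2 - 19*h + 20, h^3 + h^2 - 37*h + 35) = h^2 - 6*h + 5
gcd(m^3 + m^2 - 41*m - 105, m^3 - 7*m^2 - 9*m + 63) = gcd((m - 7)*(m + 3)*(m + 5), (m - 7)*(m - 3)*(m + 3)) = m^2 - 4*m - 21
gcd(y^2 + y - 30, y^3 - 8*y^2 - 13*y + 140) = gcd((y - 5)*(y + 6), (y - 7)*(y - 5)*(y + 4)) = y - 5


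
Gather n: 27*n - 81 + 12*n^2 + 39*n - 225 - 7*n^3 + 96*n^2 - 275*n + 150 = -7*n^3 + 108*n^2 - 209*n - 156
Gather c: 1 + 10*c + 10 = 10*c + 11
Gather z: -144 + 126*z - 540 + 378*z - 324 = 504*z - 1008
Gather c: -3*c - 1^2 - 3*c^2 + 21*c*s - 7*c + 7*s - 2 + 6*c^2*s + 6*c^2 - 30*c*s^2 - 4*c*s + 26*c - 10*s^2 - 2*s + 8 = c^2*(6*s + 3) + c*(-30*s^2 + 17*s + 16) - 10*s^2 + 5*s + 5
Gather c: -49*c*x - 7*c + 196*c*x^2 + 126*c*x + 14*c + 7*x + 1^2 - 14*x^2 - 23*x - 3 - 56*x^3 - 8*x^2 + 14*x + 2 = c*(196*x^2 + 77*x + 7) - 56*x^3 - 22*x^2 - 2*x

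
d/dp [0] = 0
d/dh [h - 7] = 1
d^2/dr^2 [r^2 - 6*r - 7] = 2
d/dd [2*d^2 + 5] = 4*d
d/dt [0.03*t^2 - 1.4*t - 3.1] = 0.06*t - 1.4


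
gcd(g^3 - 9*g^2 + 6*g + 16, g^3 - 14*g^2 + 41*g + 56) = g^2 - 7*g - 8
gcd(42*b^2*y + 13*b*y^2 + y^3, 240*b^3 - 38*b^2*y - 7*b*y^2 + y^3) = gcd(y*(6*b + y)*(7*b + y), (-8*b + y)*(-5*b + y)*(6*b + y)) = 6*b + y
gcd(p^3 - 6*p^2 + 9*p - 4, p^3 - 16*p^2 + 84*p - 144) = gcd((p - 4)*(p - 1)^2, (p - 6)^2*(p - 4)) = p - 4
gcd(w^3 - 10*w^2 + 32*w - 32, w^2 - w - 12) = w - 4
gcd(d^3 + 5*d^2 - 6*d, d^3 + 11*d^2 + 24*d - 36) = d^2 + 5*d - 6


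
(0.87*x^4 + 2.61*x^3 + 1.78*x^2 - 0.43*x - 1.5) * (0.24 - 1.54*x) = -1.3398*x^5 - 3.8106*x^4 - 2.1148*x^3 + 1.0894*x^2 + 2.2068*x - 0.36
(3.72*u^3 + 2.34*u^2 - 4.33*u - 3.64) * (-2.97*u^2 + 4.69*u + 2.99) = -11.0484*u^5 + 10.497*u^4 + 34.9575*u^3 - 2.5003*u^2 - 30.0183*u - 10.8836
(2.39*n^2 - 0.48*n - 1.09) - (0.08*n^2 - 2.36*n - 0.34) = 2.31*n^2 + 1.88*n - 0.75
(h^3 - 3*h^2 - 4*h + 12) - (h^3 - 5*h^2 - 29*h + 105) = 2*h^2 + 25*h - 93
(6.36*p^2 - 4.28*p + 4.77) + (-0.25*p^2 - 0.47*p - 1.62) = 6.11*p^2 - 4.75*p + 3.15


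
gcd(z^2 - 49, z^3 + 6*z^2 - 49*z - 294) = z^2 - 49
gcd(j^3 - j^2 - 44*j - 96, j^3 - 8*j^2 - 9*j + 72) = j^2 - 5*j - 24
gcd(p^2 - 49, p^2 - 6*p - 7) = p - 7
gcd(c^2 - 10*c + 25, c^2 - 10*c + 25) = c^2 - 10*c + 25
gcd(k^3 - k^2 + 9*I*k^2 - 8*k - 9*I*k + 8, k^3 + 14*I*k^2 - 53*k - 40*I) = k^2 + 9*I*k - 8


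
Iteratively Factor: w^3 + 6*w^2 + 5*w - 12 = (w + 4)*(w^2 + 2*w - 3) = (w - 1)*(w + 4)*(w + 3)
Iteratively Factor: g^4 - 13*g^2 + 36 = (g + 2)*(g^3 - 2*g^2 - 9*g + 18) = (g - 2)*(g + 2)*(g^2 - 9) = (g - 2)*(g + 2)*(g + 3)*(g - 3)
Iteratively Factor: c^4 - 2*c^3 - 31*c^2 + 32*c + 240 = (c + 3)*(c^3 - 5*c^2 - 16*c + 80) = (c - 5)*(c + 3)*(c^2 - 16) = (c - 5)*(c + 3)*(c + 4)*(c - 4)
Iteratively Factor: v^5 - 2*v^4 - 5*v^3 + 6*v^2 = (v)*(v^4 - 2*v^3 - 5*v^2 + 6*v) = v*(v - 1)*(v^3 - v^2 - 6*v) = v^2*(v - 1)*(v^2 - v - 6) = v^2*(v - 1)*(v + 2)*(v - 3)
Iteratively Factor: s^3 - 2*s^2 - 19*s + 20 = (s + 4)*(s^2 - 6*s + 5) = (s - 5)*(s + 4)*(s - 1)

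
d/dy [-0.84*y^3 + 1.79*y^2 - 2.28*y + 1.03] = -2.52*y^2 + 3.58*y - 2.28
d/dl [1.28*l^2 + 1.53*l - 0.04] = 2.56*l + 1.53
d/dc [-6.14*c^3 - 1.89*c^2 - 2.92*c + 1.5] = -18.42*c^2 - 3.78*c - 2.92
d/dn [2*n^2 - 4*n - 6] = 4*n - 4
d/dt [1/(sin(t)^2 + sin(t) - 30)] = -(2*sin(t) + 1)*cos(t)/(sin(t)^2 + sin(t) - 30)^2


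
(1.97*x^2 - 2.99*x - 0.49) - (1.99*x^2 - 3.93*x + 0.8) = -0.02*x^2 + 0.94*x - 1.29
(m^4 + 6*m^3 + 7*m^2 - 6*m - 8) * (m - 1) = m^5 + 5*m^4 + m^3 - 13*m^2 - 2*m + 8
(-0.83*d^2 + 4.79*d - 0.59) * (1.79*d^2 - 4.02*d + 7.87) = -1.4857*d^4 + 11.9107*d^3 - 26.844*d^2 + 40.0691*d - 4.6433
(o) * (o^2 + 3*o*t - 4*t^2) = o^3 + 3*o^2*t - 4*o*t^2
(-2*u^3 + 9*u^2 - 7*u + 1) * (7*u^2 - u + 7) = -14*u^5 + 65*u^4 - 72*u^3 + 77*u^2 - 50*u + 7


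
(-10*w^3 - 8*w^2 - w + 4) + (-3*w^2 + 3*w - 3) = -10*w^3 - 11*w^2 + 2*w + 1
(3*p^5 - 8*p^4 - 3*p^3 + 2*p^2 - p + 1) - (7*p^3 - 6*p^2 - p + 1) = 3*p^5 - 8*p^4 - 10*p^3 + 8*p^2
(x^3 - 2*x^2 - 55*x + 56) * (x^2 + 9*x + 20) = x^5 + 7*x^4 - 53*x^3 - 479*x^2 - 596*x + 1120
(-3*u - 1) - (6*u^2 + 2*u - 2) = -6*u^2 - 5*u + 1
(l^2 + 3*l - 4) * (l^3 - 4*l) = l^5 + 3*l^4 - 8*l^3 - 12*l^2 + 16*l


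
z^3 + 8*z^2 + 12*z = z*(z + 2)*(z + 6)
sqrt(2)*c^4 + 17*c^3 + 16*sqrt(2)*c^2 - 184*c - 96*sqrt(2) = (c - 2*sqrt(2))*(c + 4*sqrt(2))*(c + 6*sqrt(2))*(sqrt(2)*c + 1)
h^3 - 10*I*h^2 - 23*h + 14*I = (h - 7*I)*(h - 2*I)*(h - I)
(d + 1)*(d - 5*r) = d^2 - 5*d*r + d - 5*r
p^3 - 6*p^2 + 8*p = p*(p - 4)*(p - 2)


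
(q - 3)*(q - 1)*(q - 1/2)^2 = q^4 - 5*q^3 + 29*q^2/4 - 4*q + 3/4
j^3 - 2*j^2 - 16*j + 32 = (j - 4)*(j - 2)*(j + 4)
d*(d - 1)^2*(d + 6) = d^4 + 4*d^3 - 11*d^2 + 6*d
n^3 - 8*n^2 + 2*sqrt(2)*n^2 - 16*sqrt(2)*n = n*(n - 8)*(n + 2*sqrt(2))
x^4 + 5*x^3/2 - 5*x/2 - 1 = (x - 1)*(x + 1/2)*(x + 1)*(x + 2)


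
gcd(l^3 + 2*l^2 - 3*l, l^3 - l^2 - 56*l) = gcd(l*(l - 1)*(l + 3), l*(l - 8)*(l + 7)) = l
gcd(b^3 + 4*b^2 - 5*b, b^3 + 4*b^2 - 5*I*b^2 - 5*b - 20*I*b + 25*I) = b^2 + 4*b - 5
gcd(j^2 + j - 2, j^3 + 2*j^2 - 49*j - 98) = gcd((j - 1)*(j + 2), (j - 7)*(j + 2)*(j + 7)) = j + 2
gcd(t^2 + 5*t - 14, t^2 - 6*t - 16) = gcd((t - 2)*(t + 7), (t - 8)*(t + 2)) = 1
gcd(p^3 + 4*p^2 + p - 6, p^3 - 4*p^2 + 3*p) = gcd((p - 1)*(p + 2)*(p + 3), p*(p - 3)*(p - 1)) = p - 1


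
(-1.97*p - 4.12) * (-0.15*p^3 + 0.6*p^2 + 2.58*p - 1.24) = 0.2955*p^4 - 0.564*p^3 - 7.5546*p^2 - 8.1868*p + 5.1088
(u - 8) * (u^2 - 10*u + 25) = u^3 - 18*u^2 + 105*u - 200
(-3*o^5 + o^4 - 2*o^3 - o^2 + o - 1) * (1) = -3*o^5 + o^4 - 2*o^3 - o^2 + o - 1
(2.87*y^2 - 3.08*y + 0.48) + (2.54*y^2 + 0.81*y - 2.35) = 5.41*y^2 - 2.27*y - 1.87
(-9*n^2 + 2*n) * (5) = -45*n^2 + 10*n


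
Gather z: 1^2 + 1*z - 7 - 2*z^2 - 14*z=-2*z^2 - 13*z - 6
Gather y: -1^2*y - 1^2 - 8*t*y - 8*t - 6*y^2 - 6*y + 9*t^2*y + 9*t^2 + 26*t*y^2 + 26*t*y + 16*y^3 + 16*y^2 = 9*t^2 - 8*t + 16*y^3 + y^2*(26*t + 10) + y*(9*t^2 + 18*t - 7) - 1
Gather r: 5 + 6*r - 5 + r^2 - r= r^2 + 5*r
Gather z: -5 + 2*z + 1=2*z - 4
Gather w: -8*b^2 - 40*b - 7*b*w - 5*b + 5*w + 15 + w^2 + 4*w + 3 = -8*b^2 - 45*b + w^2 + w*(9 - 7*b) + 18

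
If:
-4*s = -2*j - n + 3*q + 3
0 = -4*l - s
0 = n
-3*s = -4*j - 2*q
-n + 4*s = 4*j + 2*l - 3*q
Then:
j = -27/13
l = 15/26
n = 0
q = 9/13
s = -30/13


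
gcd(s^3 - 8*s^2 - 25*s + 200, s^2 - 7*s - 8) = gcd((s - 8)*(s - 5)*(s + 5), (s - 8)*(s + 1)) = s - 8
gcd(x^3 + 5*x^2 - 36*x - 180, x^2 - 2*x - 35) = x + 5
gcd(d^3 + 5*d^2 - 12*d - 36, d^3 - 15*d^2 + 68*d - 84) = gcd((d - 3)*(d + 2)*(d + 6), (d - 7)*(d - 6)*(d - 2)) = 1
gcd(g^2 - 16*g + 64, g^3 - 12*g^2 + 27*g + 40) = g - 8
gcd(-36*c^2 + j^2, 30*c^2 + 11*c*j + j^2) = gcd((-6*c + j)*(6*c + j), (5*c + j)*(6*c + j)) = 6*c + j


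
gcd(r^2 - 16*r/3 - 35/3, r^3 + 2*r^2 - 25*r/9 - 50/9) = r + 5/3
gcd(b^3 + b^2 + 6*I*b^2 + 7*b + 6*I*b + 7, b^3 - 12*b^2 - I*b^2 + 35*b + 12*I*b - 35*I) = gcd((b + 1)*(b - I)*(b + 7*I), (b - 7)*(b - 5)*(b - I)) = b - I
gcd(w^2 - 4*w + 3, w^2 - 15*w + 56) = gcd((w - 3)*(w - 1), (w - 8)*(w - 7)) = 1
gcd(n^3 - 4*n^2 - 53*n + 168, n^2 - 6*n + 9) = n - 3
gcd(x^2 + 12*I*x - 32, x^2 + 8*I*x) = x + 8*I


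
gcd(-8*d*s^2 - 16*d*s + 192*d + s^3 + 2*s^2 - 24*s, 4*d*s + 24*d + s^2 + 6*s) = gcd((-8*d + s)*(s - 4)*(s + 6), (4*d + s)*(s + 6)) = s + 6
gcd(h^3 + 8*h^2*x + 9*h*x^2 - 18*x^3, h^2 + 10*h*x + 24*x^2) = h + 6*x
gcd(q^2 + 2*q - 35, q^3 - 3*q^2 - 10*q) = q - 5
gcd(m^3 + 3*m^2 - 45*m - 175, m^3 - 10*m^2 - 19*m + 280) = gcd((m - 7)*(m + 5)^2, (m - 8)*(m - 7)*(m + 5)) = m^2 - 2*m - 35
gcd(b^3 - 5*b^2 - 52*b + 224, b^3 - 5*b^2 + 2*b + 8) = b - 4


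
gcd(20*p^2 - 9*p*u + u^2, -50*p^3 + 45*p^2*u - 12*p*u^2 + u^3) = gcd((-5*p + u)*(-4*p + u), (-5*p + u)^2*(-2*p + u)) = 5*p - u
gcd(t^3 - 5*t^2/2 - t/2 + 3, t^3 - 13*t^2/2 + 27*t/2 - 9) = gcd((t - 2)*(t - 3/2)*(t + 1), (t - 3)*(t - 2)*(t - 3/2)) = t^2 - 7*t/2 + 3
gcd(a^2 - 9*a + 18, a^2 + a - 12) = a - 3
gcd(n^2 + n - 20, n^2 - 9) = 1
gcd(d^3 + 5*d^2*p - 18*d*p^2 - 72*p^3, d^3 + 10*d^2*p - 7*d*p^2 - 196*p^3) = -d + 4*p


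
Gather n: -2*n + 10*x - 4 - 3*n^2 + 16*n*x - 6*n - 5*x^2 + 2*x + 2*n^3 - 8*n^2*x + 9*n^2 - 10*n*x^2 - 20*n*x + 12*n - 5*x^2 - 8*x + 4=2*n^3 + n^2*(6 - 8*x) + n*(-10*x^2 - 4*x + 4) - 10*x^2 + 4*x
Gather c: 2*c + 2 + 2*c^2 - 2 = 2*c^2 + 2*c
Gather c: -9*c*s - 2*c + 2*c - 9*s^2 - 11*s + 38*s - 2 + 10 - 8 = -9*c*s - 9*s^2 + 27*s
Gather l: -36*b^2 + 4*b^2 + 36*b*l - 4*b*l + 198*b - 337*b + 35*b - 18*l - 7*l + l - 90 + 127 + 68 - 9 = -32*b^2 - 104*b + l*(32*b - 24) + 96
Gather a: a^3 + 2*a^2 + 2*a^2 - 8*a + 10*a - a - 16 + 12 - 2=a^3 + 4*a^2 + a - 6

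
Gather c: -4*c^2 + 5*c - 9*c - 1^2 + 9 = -4*c^2 - 4*c + 8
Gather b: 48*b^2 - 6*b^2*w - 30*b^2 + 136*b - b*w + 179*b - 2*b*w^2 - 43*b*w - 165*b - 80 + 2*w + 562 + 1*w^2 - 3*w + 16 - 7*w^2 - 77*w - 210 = b^2*(18 - 6*w) + b*(-2*w^2 - 44*w + 150) - 6*w^2 - 78*w + 288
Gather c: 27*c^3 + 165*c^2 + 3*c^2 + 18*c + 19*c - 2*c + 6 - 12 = 27*c^3 + 168*c^2 + 35*c - 6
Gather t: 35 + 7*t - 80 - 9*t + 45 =-2*t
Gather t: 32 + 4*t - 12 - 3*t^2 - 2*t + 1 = -3*t^2 + 2*t + 21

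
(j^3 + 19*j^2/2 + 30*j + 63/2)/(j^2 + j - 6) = (2*j^2 + 13*j + 21)/(2*(j - 2))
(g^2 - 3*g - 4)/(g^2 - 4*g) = (g + 1)/g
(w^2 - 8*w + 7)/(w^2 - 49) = (w - 1)/(w + 7)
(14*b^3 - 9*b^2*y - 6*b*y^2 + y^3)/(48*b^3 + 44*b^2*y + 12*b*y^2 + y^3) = (7*b^2 - 8*b*y + y^2)/(24*b^2 + 10*b*y + y^2)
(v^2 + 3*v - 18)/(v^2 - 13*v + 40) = (v^2 + 3*v - 18)/(v^2 - 13*v + 40)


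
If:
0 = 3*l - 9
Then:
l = 3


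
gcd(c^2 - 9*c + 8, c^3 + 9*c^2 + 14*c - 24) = c - 1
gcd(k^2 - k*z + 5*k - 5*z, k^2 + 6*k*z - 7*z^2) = -k + z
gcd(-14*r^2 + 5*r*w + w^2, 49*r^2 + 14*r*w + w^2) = 7*r + w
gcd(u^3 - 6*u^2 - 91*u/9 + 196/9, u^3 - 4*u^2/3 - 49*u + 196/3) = u^2 - 25*u/3 + 28/3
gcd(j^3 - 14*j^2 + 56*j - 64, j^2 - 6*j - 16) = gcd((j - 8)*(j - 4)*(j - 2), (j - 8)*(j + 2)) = j - 8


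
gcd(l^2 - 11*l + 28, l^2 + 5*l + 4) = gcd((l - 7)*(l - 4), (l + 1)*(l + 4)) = 1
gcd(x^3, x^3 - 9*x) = x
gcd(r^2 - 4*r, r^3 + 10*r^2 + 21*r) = r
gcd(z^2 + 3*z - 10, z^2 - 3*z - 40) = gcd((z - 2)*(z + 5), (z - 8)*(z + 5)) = z + 5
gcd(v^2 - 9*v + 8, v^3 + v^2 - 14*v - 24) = 1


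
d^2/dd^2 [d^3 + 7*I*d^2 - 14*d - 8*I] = 6*d + 14*I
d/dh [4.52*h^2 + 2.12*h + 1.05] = 9.04*h + 2.12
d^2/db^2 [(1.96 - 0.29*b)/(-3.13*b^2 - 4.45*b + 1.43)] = ((9.6886 - 5.4462*b)*(3.13*b^2 + 4.45*b - 1.43) + (0.29*b - 1.96)*(6.26*b + 4.45)*(12.52*b + 8.9))/(3.13*b^2 + 4.45*b - 1.43)^3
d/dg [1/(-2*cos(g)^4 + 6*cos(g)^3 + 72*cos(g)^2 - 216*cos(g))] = (-4*cos(g)^3 + 9*cos(g)^2 + 72*cos(g) - 108)*sin(g)/(2*(cos(g)^3 - 3*cos(g)^2 - 36*cos(g) + 108)^2*cos(g)^2)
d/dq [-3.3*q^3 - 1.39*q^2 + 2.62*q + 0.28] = -9.9*q^2 - 2.78*q + 2.62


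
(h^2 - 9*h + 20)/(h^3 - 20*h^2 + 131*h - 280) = (h - 4)/(h^2 - 15*h + 56)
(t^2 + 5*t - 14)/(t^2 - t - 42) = (-t^2 - 5*t + 14)/(-t^2 + t + 42)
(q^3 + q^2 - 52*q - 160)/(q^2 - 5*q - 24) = (q^2 + 9*q + 20)/(q + 3)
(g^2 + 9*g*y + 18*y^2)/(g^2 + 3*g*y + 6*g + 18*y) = (g + 6*y)/(g + 6)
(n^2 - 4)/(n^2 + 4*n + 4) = (n - 2)/(n + 2)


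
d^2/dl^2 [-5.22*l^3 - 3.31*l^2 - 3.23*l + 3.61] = -31.32*l - 6.62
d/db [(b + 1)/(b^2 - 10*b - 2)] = (b^2 - 10*b - 2*(b - 5)*(b + 1) - 2)/(-b^2 + 10*b + 2)^2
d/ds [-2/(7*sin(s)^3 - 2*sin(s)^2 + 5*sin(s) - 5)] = 2*(21*sin(s)^2 - 4*sin(s) + 5)*cos(s)/(7*sin(s)^3 - 2*sin(s)^2 + 5*sin(s) - 5)^2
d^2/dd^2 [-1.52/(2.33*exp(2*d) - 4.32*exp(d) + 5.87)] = (-1.52*(4.66*exp(d) - 4.32)*(9.32*exp(d) - 8.64)*exp(d) + (14.1664*exp(d) - 6.5664)*(2.33*exp(2*d) - 4.32*exp(d) + 5.87))*exp(d)/(2.33*exp(2*d) - 4.32*exp(d) + 5.87)^3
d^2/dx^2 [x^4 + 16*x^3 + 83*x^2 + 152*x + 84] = 12*x^2 + 96*x + 166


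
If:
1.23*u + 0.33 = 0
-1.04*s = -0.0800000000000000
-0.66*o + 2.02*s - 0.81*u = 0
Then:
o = 0.56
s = 0.08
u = -0.27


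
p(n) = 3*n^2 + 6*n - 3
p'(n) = 6*n + 6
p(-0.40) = -4.92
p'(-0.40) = 3.60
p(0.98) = 5.76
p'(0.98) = 11.88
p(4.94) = 99.85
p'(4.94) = 35.64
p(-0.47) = -5.16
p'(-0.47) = 3.18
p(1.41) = 11.42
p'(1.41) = 14.46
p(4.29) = 77.95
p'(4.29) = 31.74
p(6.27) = 152.56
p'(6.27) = 43.62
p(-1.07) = -5.99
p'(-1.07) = -0.42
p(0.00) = -3.00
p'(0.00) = 6.00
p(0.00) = -3.00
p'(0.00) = 6.00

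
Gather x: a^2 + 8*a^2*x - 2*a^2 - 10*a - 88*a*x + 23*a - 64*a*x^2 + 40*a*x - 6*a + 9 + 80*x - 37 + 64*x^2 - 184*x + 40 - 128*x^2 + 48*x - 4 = -a^2 + 7*a + x^2*(-64*a - 64) + x*(8*a^2 - 48*a - 56) + 8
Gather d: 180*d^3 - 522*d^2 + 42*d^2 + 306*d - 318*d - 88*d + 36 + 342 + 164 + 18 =180*d^3 - 480*d^2 - 100*d + 560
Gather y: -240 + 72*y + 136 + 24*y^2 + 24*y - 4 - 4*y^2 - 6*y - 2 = 20*y^2 + 90*y - 110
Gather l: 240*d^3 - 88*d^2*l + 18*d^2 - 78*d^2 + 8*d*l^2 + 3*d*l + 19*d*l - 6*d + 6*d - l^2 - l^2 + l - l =240*d^3 - 60*d^2 + l^2*(8*d - 2) + l*(-88*d^2 + 22*d)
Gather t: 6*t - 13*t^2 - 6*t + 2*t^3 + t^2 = 2*t^3 - 12*t^2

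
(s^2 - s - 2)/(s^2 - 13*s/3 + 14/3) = 3*(s + 1)/(3*s - 7)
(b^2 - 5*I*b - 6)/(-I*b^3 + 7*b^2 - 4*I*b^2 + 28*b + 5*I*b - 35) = (I*b^2 + 5*b - 6*I)/(b^3 + b^2*(4 + 7*I) + b*(-5 + 28*I) - 35*I)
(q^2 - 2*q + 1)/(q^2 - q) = (q - 1)/q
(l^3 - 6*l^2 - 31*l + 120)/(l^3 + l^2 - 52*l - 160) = (l - 3)/(l + 4)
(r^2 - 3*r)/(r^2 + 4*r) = (r - 3)/(r + 4)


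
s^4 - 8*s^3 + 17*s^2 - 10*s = s*(s - 5)*(s - 2)*(s - 1)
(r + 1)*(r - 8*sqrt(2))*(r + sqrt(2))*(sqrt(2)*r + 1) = sqrt(2)*r^4 - 13*r^3 + sqrt(2)*r^3 - 23*sqrt(2)*r^2 - 13*r^2 - 23*sqrt(2)*r - 16*r - 16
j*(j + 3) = j^2 + 3*j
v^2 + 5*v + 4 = (v + 1)*(v + 4)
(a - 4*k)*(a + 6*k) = a^2 + 2*a*k - 24*k^2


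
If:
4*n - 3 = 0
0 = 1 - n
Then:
No Solution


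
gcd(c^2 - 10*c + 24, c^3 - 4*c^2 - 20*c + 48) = c - 6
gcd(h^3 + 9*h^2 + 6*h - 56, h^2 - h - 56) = h + 7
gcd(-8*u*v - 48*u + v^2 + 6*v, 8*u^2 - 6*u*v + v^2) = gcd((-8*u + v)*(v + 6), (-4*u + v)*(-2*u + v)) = 1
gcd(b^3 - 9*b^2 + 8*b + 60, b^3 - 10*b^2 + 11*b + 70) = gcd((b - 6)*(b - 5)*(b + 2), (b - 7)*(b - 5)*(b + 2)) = b^2 - 3*b - 10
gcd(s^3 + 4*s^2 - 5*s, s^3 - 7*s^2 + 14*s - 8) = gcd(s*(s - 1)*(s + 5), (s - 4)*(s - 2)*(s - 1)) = s - 1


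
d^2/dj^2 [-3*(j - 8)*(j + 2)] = -6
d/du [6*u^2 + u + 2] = 12*u + 1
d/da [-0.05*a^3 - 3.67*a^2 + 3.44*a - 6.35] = -0.15*a^2 - 7.34*a + 3.44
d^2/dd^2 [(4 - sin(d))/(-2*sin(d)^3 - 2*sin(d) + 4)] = (-2*sin(d)^7 + 18*sin(d)^6 + 5*sin(d)^5 - 33*sin(d)^4 + 35*sin(d)^3 + sin(d)^2 - 22*sin(d) - 2)/(sin(d)^3 + sin(d) - 2)^3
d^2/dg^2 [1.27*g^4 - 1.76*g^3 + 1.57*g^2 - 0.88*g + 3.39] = 15.24*g^2 - 10.56*g + 3.14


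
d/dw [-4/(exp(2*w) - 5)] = 8*exp(2*w)/(exp(2*w) - 5)^2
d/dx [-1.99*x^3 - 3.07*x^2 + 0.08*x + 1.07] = -5.97*x^2 - 6.14*x + 0.08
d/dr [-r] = -1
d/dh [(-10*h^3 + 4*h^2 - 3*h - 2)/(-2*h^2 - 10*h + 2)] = (10*h^4 + 100*h^3 - 53*h^2 + 4*h - 13)/(2*(h^4 + 10*h^3 + 23*h^2 - 10*h + 1))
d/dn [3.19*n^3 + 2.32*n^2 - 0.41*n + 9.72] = 9.57*n^2 + 4.64*n - 0.41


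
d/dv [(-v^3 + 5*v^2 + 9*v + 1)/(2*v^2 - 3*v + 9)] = 2*(-v^4 + 3*v^3 - 30*v^2 + 43*v + 42)/(4*v^4 - 12*v^3 + 45*v^2 - 54*v + 81)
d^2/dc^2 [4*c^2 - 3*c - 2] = 8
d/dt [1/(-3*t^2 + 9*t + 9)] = (2*t - 3)/(3*(-t^2 + 3*t + 3)^2)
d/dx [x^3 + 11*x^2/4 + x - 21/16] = 3*x^2 + 11*x/2 + 1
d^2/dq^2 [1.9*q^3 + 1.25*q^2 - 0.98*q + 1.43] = 11.4*q + 2.5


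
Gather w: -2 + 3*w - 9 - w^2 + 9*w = -w^2 + 12*w - 11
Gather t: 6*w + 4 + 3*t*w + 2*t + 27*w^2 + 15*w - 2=t*(3*w + 2) + 27*w^2 + 21*w + 2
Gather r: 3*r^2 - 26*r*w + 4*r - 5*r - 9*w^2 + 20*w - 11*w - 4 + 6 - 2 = 3*r^2 + r*(-26*w - 1) - 9*w^2 + 9*w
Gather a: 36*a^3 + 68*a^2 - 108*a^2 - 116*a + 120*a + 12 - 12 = 36*a^3 - 40*a^2 + 4*a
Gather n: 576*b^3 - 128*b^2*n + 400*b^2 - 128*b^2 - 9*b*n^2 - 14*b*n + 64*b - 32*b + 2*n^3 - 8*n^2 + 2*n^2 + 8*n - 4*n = 576*b^3 + 272*b^2 + 32*b + 2*n^3 + n^2*(-9*b - 6) + n*(-128*b^2 - 14*b + 4)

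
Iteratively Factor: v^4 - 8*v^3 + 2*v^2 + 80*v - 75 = (v - 5)*(v^3 - 3*v^2 - 13*v + 15) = (v - 5)*(v + 3)*(v^2 - 6*v + 5) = (v - 5)^2*(v + 3)*(v - 1)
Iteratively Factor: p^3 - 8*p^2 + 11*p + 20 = (p - 5)*(p^2 - 3*p - 4) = (p - 5)*(p + 1)*(p - 4)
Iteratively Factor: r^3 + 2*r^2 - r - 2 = (r - 1)*(r^2 + 3*r + 2) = (r - 1)*(r + 2)*(r + 1)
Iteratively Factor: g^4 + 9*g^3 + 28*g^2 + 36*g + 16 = (g + 2)*(g^3 + 7*g^2 + 14*g + 8) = (g + 1)*(g + 2)*(g^2 + 6*g + 8) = (g + 1)*(g + 2)*(g + 4)*(g + 2)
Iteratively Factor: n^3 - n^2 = (n)*(n^2 - n) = n^2*(n - 1)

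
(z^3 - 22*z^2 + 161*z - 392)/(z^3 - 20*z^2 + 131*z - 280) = (z - 7)/(z - 5)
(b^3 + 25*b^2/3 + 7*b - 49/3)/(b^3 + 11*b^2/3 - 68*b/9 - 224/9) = 3*(b^2 + 6*b - 7)/(3*b^2 + 4*b - 32)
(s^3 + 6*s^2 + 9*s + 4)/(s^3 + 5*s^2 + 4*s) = (s + 1)/s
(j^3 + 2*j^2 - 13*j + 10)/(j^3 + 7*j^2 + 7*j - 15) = (j - 2)/(j + 3)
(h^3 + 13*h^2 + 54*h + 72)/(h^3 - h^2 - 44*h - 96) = (h + 6)/(h - 8)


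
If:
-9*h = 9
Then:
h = -1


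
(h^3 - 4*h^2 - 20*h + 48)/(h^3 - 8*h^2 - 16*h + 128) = (h^2 - 8*h + 12)/(h^2 - 12*h + 32)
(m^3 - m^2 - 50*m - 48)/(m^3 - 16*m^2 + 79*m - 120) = (m^2 + 7*m + 6)/(m^2 - 8*m + 15)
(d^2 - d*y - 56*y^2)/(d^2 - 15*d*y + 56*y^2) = (-d - 7*y)/(-d + 7*y)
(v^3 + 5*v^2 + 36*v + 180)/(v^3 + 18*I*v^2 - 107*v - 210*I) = (v^2 + v*(5 - 6*I) - 30*I)/(v^2 + 12*I*v - 35)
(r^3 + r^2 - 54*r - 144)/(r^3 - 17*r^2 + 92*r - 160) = (r^2 + 9*r + 18)/(r^2 - 9*r + 20)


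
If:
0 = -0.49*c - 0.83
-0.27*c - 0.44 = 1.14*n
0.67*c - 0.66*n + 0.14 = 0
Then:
No Solution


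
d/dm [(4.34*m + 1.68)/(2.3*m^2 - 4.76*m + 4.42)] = (-9.982*m^2 - 7.728*m + 27.1796)/(5.29*m^4 - 21.896*m^3 + 42.9896*m^2 - 42.0784*m + 19.5364)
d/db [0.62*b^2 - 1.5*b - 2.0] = 1.24*b - 1.5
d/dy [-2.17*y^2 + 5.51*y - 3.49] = 5.51 - 4.34*y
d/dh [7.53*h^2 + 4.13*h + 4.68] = 15.06*h + 4.13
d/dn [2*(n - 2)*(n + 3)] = 4*n + 2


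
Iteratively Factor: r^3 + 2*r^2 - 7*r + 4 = (r - 1)*(r^2 + 3*r - 4) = (r - 1)^2*(r + 4)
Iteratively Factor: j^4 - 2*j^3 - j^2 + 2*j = (j - 2)*(j^3 - j) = (j - 2)*(j - 1)*(j^2 + j) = j*(j - 2)*(j - 1)*(j + 1)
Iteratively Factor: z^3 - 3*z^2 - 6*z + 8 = (z - 4)*(z^2 + z - 2) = (z - 4)*(z - 1)*(z + 2)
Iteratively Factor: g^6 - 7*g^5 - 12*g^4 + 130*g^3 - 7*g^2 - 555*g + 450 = (g - 5)*(g^5 - 2*g^4 - 22*g^3 + 20*g^2 + 93*g - 90) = (g - 5)*(g - 2)*(g^4 - 22*g^2 - 24*g + 45) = (g - 5)*(g - 2)*(g + 3)*(g^3 - 3*g^2 - 13*g + 15) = (g - 5)^2*(g - 2)*(g + 3)*(g^2 + 2*g - 3) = (g - 5)^2*(g - 2)*(g - 1)*(g + 3)*(g + 3)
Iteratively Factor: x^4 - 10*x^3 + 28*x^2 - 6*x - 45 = (x - 5)*(x^3 - 5*x^2 + 3*x + 9) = (x - 5)*(x + 1)*(x^2 - 6*x + 9) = (x - 5)*(x - 3)*(x + 1)*(x - 3)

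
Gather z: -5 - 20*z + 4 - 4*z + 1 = -24*z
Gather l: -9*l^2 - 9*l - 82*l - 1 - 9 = -9*l^2 - 91*l - 10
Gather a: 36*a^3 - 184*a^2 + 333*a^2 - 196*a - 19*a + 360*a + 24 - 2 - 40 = 36*a^3 + 149*a^2 + 145*a - 18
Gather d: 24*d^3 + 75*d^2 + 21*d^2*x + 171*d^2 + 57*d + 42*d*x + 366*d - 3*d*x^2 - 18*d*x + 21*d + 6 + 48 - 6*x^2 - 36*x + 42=24*d^3 + d^2*(21*x + 246) + d*(-3*x^2 + 24*x + 444) - 6*x^2 - 36*x + 96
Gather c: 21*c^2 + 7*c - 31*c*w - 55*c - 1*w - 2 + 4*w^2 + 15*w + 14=21*c^2 + c*(-31*w - 48) + 4*w^2 + 14*w + 12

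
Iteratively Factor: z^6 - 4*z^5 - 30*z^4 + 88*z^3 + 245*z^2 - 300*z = (z - 5)*(z^5 + z^4 - 25*z^3 - 37*z^2 + 60*z) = (z - 5)*(z + 3)*(z^4 - 2*z^3 - 19*z^2 + 20*z) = (z - 5)*(z + 3)*(z + 4)*(z^3 - 6*z^2 + 5*z) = (z - 5)*(z - 1)*(z + 3)*(z + 4)*(z^2 - 5*z) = z*(z - 5)*(z - 1)*(z + 3)*(z + 4)*(z - 5)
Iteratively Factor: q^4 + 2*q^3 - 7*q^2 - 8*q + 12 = (q - 1)*(q^3 + 3*q^2 - 4*q - 12) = (q - 2)*(q - 1)*(q^2 + 5*q + 6) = (q - 2)*(q - 1)*(q + 2)*(q + 3)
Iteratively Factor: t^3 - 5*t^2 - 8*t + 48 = (t - 4)*(t^2 - t - 12) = (t - 4)^2*(t + 3)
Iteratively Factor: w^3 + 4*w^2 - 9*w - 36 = (w + 4)*(w^2 - 9) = (w + 3)*(w + 4)*(w - 3)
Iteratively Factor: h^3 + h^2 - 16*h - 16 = (h + 4)*(h^2 - 3*h - 4) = (h + 1)*(h + 4)*(h - 4)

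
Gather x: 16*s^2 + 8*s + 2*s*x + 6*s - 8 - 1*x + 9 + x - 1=16*s^2 + 2*s*x + 14*s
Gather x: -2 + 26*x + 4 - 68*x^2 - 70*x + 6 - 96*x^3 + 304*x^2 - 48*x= -96*x^3 + 236*x^2 - 92*x + 8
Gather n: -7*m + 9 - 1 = 8 - 7*m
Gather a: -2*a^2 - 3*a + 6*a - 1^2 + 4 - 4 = -2*a^2 + 3*a - 1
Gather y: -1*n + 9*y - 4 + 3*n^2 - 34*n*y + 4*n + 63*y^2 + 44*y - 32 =3*n^2 + 3*n + 63*y^2 + y*(53 - 34*n) - 36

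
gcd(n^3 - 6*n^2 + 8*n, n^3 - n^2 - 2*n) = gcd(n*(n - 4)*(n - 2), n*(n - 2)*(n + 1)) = n^2 - 2*n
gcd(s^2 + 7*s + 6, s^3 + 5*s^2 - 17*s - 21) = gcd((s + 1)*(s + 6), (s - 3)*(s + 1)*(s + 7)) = s + 1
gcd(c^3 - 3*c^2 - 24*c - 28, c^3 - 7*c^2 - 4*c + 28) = c^2 - 5*c - 14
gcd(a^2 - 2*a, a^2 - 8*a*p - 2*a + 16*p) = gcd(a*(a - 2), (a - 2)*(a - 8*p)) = a - 2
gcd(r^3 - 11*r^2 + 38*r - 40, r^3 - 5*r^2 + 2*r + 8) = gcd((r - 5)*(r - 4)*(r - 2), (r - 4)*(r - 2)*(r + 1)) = r^2 - 6*r + 8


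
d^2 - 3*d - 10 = (d - 5)*(d + 2)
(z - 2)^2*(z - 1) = z^3 - 5*z^2 + 8*z - 4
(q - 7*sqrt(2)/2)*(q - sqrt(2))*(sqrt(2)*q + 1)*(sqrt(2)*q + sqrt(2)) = 2*q^4 - 8*sqrt(2)*q^3 + 2*q^3 - 8*sqrt(2)*q^2 + 5*q^2 + 5*q + 7*sqrt(2)*q + 7*sqrt(2)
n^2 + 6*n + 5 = (n + 1)*(n + 5)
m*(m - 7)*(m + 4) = m^3 - 3*m^2 - 28*m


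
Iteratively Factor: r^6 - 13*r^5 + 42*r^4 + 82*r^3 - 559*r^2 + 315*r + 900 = (r - 3)*(r^5 - 10*r^4 + 12*r^3 + 118*r^2 - 205*r - 300) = (r - 4)*(r - 3)*(r^4 - 6*r^3 - 12*r^2 + 70*r + 75) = (r - 4)*(r - 3)*(r + 1)*(r^3 - 7*r^2 - 5*r + 75) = (r - 4)*(r - 3)*(r + 1)*(r + 3)*(r^2 - 10*r + 25) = (r - 5)*(r - 4)*(r - 3)*(r + 1)*(r + 3)*(r - 5)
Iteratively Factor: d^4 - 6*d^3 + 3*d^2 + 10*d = (d + 1)*(d^3 - 7*d^2 + 10*d) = d*(d + 1)*(d^2 - 7*d + 10) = d*(d - 2)*(d + 1)*(d - 5)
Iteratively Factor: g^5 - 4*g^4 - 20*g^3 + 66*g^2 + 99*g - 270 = (g - 5)*(g^4 + g^3 - 15*g^2 - 9*g + 54) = (g - 5)*(g + 3)*(g^3 - 2*g^2 - 9*g + 18) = (g - 5)*(g + 3)^2*(g^2 - 5*g + 6) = (g - 5)*(g - 3)*(g + 3)^2*(g - 2)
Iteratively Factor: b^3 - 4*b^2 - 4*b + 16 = (b + 2)*(b^2 - 6*b + 8) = (b - 2)*(b + 2)*(b - 4)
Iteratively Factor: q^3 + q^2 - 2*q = (q - 1)*(q^2 + 2*q) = q*(q - 1)*(q + 2)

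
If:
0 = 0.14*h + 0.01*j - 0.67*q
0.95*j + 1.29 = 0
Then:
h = 4.78571428571429*q + 0.0969924812030075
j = -1.36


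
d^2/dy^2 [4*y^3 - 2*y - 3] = 24*y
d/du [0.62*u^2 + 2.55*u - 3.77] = 1.24*u + 2.55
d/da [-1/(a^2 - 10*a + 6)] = 2*(a - 5)/(a^2 - 10*a + 6)^2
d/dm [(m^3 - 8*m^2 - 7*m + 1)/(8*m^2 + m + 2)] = (8*m^4 + 2*m^3 + 54*m^2 - 48*m - 15)/(64*m^4 + 16*m^3 + 33*m^2 + 4*m + 4)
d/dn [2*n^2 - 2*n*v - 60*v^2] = 4*n - 2*v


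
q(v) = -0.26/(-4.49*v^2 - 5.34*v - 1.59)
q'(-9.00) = 0.00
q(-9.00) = 0.00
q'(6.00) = -0.00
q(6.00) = 0.00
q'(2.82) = -0.00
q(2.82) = 0.00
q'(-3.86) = 0.00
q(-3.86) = 0.01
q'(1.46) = -0.01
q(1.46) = 0.01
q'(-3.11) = 0.01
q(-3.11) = 0.01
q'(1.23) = -0.02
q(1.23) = 0.02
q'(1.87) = -0.01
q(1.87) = 0.01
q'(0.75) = -0.05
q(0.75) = 0.03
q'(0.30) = -0.16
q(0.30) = 0.07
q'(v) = -0.26*(8.98*v + 5.34)/(-4.49*v^2 - 5.34*v - 1.59)^2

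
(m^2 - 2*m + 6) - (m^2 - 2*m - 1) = 7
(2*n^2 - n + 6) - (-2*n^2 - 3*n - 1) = 4*n^2 + 2*n + 7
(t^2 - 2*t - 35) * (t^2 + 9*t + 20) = t^4 + 7*t^3 - 33*t^2 - 355*t - 700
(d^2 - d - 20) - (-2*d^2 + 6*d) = 3*d^2 - 7*d - 20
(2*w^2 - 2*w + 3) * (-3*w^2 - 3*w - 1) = -6*w^4 - 5*w^2 - 7*w - 3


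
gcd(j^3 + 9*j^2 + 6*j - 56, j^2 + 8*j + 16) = j + 4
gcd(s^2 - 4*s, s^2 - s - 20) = 1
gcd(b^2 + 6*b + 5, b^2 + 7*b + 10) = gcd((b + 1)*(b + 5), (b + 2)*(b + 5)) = b + 5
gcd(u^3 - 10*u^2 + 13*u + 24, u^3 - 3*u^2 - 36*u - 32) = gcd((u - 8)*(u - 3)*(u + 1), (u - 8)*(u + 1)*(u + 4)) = u^2 - 7*u - 8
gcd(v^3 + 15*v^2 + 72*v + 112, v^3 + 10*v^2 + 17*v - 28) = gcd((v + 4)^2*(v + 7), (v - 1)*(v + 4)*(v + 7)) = v^2 + 11*v + 28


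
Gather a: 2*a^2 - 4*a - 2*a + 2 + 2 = 2*a^2 - 6*a + 4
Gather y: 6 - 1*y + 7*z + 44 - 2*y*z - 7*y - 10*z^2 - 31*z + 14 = y*(-2*z - 8) - 10*z^2 - 24*z + 64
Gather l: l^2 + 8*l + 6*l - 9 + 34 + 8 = l^2 + 14*l + 33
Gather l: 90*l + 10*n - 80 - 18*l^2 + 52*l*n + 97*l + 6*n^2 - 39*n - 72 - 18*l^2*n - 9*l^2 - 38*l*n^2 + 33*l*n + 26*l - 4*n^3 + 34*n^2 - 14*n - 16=l^2*(-18*n - 27) + l*(-38*n^2 + 85*n + 213) - 4*n^3 + 40*n^2 - 43*n - 168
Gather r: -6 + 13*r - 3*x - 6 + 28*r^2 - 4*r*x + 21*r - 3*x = 28*r^2 + r*(34 - 4*x) - 6*x - 12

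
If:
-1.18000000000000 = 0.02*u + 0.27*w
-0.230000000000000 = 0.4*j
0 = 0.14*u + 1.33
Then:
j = -0.58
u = -9.50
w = -3.67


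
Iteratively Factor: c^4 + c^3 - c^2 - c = (c + 1)*(c^3 - c) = (c + 1)^2*(c^2 - c) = c*(c + 1)^2*(c - 1)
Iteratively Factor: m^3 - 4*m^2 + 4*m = (m - 2)*(m^2 - 2*m) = (m - 2)^2*(m)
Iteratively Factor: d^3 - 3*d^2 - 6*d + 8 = (d + 2)*(d^2 - 5*d + 4) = (d - 4)*(d + 2)*(d - 1)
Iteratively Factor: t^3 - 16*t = (t + 4)*(t^2 - 4*t) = (t - 4)*(t + 4)*(t)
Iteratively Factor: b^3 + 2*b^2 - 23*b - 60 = (b + 3)*(b^2 - b - 20) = (b + 3)*(b + 4)*(b - 5)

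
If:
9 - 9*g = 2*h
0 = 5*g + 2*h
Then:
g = 9/4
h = -45/8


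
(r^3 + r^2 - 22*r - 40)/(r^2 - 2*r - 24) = (r^2 - 3*r - 10)/(r - 6)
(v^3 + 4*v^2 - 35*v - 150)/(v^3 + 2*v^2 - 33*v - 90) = (v + 5)/(v + 3)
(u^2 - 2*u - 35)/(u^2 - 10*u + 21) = (u + 5)/(u - 3)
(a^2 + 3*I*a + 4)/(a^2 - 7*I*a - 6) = (a + 4*I)/(a - 6*I)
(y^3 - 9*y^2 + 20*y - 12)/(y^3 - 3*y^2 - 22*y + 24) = (y - 2)/(y + 4)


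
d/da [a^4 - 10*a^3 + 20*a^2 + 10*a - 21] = 4*a^3 - 30*a^2 + 40*a + 10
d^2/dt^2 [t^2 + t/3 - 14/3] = 2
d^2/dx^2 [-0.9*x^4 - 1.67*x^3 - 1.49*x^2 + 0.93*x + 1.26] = -10.8*x^2 - 10.02*x - 2.98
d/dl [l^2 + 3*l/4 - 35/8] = 2*l + 3/4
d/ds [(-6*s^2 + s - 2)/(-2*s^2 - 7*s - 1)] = (44*s^2 + 4*s - 15)/(4*s^4 + 28*s^3 + 53*s^2 + 14*s + 1)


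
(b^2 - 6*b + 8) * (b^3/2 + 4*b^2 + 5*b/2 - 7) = b^5/2 + b^4 - 35*b^3/2 + 10*b^2 + 62*b - 56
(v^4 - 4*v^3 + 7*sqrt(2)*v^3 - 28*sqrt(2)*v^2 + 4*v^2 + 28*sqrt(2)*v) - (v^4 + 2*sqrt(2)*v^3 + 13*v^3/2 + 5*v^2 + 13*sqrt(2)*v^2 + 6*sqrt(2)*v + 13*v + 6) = -21*v^3/2 + 5*sqrt(2)*v^3 - 41*sqrt(2)*v^2 - v^2 - 13*v + 22*sqrt(2)*v - 6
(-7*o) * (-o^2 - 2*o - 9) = 7*o^3 + 14*o^2 + 63*o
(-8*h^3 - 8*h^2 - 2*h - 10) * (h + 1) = -8*h^4 - 16*h^3 - 10*h^2 - 12*h - 10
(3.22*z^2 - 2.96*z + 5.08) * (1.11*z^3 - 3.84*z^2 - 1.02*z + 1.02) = 3.5742*z^5 - 15.6504*z^4 + 13.7208*z^3 - 13.2036*z^2 - 8.2008*z + 5.1816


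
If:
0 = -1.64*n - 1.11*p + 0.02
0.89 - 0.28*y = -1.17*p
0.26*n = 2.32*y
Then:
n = 0.52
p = -0.75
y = 0.06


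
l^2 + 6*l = l*(l + 6)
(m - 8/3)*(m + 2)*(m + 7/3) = m^3 + 5*m^2/3 - 62*m/9 - 112/9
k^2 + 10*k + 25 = (k + 5)^2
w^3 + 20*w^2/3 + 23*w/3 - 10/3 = (w - 1/3)*(w + 2)*(w + 5)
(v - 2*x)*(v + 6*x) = v^2 + 4*v*x - 12*x^2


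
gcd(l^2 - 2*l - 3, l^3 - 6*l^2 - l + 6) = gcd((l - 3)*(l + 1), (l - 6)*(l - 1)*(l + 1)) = l + 1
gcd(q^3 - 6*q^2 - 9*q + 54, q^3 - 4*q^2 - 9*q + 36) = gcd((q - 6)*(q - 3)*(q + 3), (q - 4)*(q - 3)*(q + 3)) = q^2 - 9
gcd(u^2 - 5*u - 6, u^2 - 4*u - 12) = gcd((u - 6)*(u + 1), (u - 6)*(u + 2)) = u - 6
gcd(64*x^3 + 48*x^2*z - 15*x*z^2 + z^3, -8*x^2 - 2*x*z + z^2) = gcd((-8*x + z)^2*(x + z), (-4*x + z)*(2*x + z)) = 1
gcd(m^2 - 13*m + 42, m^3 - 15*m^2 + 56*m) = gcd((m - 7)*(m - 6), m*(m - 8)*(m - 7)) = m - 7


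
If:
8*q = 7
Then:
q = 7/8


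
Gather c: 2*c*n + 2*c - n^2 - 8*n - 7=c*(2*n + 2) - n^2 - 8*n - 7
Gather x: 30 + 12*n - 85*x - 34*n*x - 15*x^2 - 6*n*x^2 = 12*n + x^2*(-6*n - 15) + x*(-34*n - 85) + 30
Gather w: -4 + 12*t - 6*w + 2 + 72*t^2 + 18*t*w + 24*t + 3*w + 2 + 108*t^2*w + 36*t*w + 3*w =72*t^2 + 36*t + w*(108*t^2 + 54*t)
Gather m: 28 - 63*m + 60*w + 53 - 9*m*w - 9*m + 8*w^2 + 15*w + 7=m*(-9*w - 72) + 8*w^2 + 75*w + 88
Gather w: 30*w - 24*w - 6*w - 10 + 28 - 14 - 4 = 0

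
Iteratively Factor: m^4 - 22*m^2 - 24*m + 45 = (m + 3)*(m^3 - 3*m^2 - 13*m + 15) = (m - 1)*(m + 3)*(m^2 - 2*m - 15) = (m - 5)*(m - 1)*(m + 3)*(m + 3)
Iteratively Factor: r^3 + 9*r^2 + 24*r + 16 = (r + 4)*(r^2 + 5*r + 4) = (r + 1)*(r + 4)*(r + 4)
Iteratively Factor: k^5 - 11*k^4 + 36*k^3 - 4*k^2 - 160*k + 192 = (k - 4)*(k^4 - 7*k^3 + 8*k^2 + 28*k - 48) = (k - 4)^2*(k^3 - 3*k^2 - 4*k + 12) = (k - 4)^2*(k - 2)*(k^2 - k - 6) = (k - 4)^2*(k - 3)*(k - 2)*(k + 2)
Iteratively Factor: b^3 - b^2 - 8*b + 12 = (b + 3)*(b^2 - 4*b + 4) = (b - 2)*(b + 3)*(b - 2)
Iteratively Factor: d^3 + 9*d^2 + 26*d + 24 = (d + 3)*(d^2 + 6*d + 8) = (d + 3)*(d + 4)*(d + 2)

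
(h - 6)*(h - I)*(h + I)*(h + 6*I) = h^4 - 6*h^3 + 6*I*h^3 + h^2 - 36*I*h^2 - 6*h + 6*I*h - 36*I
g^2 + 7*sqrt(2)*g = g*(g + 7*sqrt(2))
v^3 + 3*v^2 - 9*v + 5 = (v - 1)^2*(v + 5)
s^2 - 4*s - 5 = (s - 5)*(s + 1)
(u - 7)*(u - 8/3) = u^2 - 29*u/3 + 56/3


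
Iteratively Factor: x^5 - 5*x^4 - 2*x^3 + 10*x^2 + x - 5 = (x - 1)*(x^4 - 4*x^3 - 6*x^2 + 4*x + 5) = (x - 1)*(x + 1)*(x^3 - 5*x^2 - x + 5) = (x - 1)*(x + 1)^2*(x^2 - 6*x + 5) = (x - 5)*(x - 1)*(x + 1)^2*(x - 1)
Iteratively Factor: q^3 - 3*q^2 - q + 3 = (q - 1)*(q^2 - 2*q - 3) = (q - 1)*(q + 1)*(q - 3)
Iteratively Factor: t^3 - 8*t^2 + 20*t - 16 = (t - 4)*(t^2 - 4*t + 4) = (t - 4)*(t - 2)*(t - 2)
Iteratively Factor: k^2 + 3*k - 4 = (k + 4)*(k - 1)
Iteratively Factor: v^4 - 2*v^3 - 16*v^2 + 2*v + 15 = (v + 3)*(v^3 - 5*v^2 - v + 5) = (v - 5)*(v + 3)*(v^2 - 1) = (v - 5)*(v - 1)*(v + 3)*(v + 1)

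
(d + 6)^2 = d^2 + 12*d + 36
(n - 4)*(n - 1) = n^2 - 5*n + 4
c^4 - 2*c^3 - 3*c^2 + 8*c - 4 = (c - 2)*(c - 1)^2*(c + 2)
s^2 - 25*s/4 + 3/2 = (s - 6)*(s - 1/4)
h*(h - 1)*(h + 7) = h^3 + 6*h^2 - 7*h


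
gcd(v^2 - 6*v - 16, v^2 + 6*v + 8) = v + 2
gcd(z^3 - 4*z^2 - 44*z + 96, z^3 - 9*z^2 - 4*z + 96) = z - 8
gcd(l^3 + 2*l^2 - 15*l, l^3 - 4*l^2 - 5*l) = l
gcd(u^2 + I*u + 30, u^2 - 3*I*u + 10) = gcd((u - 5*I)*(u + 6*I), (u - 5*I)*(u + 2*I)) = u - 5*I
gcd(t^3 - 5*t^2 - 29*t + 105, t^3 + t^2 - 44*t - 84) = t - 7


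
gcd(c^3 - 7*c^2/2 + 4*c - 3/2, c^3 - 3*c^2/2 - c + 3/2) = c^2 - 5*c/2 + 3/2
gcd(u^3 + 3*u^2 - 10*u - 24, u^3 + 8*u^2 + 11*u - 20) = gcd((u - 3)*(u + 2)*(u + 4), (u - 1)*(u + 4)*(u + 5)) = u + 4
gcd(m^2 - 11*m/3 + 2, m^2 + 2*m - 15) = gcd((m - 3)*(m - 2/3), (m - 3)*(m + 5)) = m - 3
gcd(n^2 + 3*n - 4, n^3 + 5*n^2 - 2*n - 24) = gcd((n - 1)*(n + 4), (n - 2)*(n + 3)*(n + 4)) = n + 4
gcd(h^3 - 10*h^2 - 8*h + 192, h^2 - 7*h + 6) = h - 6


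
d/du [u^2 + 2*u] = 2*u + 2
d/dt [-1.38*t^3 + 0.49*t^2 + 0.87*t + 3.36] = -4.14*t^2 + 0.98*t + 0.87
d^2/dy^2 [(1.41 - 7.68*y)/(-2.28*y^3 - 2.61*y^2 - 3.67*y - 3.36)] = (239.542272*y^5 + 186.255936*y^4 - 158.142528*y^3 - 834.43959*y^2 - 420.328602*y - 202.659258)/(11.852352*y^9 + 40.703472*y^8 + 103.829148*y^7 + 201.216069*y^6 + 287.096625*y^5 + 342.818271*y^4 + 319.758319*y^3 + 224.16408*y^2 + 124.298496*y + 37.933056)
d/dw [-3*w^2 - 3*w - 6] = -6*w - 3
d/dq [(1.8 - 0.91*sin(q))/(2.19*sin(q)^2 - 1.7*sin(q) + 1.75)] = (1.9929*sin(q)^2 - 7.884*sin(q) + 1.4675)*cos(q)/(4.7961*sin(q)^4 - 7.446*sin(q)^3 + 10.555*sin(q)^2 - 5.95*sin(q) + 3.0625)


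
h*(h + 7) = h^2 + 7*h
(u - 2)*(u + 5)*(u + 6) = u^3 + 9*u^2 + 8*u - 60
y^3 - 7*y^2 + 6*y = y*(y - 6)*(y - 1)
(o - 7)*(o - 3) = o^2 - 10*o + 21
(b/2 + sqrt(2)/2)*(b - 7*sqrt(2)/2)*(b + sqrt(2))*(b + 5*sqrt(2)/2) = b^4/2 + sqrt(2)*b^3/2 - 39*b^2/4 - 37*sqrt(2)*b/2 - 35/2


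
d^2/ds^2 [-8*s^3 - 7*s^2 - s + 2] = -48*s - 14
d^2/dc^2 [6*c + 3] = 0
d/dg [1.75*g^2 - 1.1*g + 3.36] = 3.5*g - 1.1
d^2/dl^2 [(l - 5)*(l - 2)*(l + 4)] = 6*l - 6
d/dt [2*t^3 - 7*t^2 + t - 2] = 6*t^2 - 14*t + 1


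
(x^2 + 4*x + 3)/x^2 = 1 + 4/x + 3/x^2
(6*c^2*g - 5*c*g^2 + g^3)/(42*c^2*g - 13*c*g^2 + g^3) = (6*c^2 - 5*c*g + g^2)/(42*c^2 - 13*c*g + g^2)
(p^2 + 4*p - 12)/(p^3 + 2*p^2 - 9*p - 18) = (p^2 + 4*p - 12)/(p^3 + 2*p^2 - 9*p - 18)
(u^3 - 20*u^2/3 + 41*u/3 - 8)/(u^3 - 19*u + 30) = (3*u^2 - 11*u + 8)/(3*(u^2 + 3*u - 10))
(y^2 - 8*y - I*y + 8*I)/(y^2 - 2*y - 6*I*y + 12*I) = (y^2 - 8*y - I*y + 8*I)/(y^2 - 2*y - 6*I*y + 12*I)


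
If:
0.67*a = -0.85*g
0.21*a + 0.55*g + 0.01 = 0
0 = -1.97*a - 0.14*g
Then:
No Solution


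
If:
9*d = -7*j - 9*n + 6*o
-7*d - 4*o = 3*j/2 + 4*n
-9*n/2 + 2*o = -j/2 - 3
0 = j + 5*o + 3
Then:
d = 124/517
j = -576/517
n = 194/517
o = -195/517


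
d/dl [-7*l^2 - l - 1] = -14*l - 1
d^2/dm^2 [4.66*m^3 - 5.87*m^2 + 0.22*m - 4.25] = 27.96*m - 11.74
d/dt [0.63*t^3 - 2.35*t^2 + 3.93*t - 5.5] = 1.89*t^2 - 4.7*t + 3.93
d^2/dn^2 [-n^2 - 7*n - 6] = -2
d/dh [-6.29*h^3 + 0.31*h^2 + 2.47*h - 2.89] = -18.87*h^2 + 0.62*h + 2.47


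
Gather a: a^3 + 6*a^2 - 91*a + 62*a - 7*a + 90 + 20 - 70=a^3 + 6*a^2 - 36*a + 40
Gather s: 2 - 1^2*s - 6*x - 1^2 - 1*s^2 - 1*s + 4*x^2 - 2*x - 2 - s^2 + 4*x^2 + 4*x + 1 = -2*s^2 - 2*s + 8*x^2 - 4*x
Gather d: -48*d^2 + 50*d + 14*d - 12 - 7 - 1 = -48*d^2 + 64*d - 20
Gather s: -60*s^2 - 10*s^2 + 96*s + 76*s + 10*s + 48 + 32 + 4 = -70*s^2 + 182*s + 84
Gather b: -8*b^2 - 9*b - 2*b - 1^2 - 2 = -8*b^2 - 11*b - 3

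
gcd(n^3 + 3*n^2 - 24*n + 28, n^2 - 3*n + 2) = n - 2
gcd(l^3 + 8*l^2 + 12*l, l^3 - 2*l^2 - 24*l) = l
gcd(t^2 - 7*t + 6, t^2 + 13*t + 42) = 1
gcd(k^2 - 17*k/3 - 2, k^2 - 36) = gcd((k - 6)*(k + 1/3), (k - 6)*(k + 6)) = k - 6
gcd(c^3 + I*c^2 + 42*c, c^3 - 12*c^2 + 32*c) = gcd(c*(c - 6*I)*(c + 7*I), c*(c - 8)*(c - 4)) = c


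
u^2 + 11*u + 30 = (u + 5)*(u + 6)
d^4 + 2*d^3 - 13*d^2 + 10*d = d*(d - 2)*(d - 1)*(d + 5)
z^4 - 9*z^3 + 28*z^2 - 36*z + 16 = (z - 4)*(z - 2)^2*(z - 1)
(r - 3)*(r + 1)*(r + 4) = r^3 + 2*r^2 - 11*r - 12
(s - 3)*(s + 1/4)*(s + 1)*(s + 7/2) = s^4 + 7*s^3/4 - 77*s^2/8 - 13*s - 21/8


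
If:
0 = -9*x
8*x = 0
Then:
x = 0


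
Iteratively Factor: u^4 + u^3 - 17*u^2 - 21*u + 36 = (u - 4)*(u^3 + 5*u^2 + 3*u - 9) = (u - 4)*(u + 3)*(u^2 + 2*u - 3) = (u - 4)*(u + 3)^2*(u - 1)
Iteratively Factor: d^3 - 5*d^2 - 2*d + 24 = (d + 2)*(d^2 - 7*d + 12) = (d - 4)*(d + 2)*(d - 3)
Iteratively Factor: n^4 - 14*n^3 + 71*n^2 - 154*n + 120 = (n - 2)*(n^3 - 12*n^2 + 47*n - 60) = (n - 5)*(n - 2)*(n^2 - 7*n + 12) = (n - 5)*(n - 3)*(n - 2)*(n - 4)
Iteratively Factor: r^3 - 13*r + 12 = (r + 4)*(r^2 - 4*r + 3) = (r - 3)*(r + 4)*(r - 1)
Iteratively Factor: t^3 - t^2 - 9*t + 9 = (t + 3)*(t^2 - 4*t + 3) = (t - 3)*(t + 3)*(t - 1)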